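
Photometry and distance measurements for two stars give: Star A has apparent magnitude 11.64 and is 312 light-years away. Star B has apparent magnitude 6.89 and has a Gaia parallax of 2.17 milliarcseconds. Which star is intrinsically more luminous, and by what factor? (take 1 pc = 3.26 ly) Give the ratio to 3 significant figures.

Star A: d = 312 ly / 3.26 = 95.71 pc
Star A: M = m − 5 log₁₀ d + 5 = 11.64 − 5·1.9809 + 5 = 6.735
Star B: p = 2.17 mas = 2.17×10^-3″ → d = 1/p = 460.8 pc
Star B: M = m − 5 log₁₀ d + 5 = 6.89 − 5·2.6635 + 5 = -1.428
ΔM = M_A − M_B = 6.735 − (-1.428) = 8.163; smaller M is more luminous → Star B.
L ratio = 10^(0.4 |ΔM|) = 10^3.265 = 1842

Star B is more luminous, by a factor of 1840.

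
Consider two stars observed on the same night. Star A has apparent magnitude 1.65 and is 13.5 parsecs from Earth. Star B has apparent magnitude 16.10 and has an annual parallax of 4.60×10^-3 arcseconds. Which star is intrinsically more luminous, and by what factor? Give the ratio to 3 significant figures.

Star A: M = m − 5 log₁₀ d + 5 = 1.65 − 5·1.1303 + 5 = 0.998
Star B: d = 1/p = 1/4.60×10^-3″ = 217.4 pc
Star B: M = m − 5 log₁₀ d + 5 = 16.10 − 5·2.3372 + 5 = 9.414
ΔM = M_A − M_B = 0.998 − (9.414) = -8.415; smaller M is more luminous → Star A.
L ratio = 10^(0.4 |ΔM|) = 10^3.366 = 2324

Star A is more luminous, by a factor of 2320.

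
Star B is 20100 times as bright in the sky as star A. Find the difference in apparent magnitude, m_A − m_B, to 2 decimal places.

Pogson: Δm = −2.5 log₁₀(ratio) = −2.5 log₁₀(20100) = −2.5 × 4.3032 = -10.758
Star B is brighter so has the smaller magnitude: m_A − m_B is positive.

m_A − m_B ≈ 10.76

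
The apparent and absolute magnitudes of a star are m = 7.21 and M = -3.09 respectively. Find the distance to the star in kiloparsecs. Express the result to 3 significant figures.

μ = m − M = 10.300
m − M = 5 log₁₀ d − 5
log₁₀ d = (m − M)/5 + 1 = 3.0600
d = 10^3.0600 = 1148 pc
= 1.148 kpc

d ≈ 1.15 kpc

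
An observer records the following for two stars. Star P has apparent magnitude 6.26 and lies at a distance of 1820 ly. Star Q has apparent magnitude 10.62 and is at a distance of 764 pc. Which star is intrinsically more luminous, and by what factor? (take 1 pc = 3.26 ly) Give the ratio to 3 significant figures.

Star P is more luminous, by a factor of 29.6.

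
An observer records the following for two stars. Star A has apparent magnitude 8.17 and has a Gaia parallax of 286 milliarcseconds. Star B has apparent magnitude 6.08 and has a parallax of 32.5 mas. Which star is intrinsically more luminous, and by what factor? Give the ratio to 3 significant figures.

Star B is more luminous, by a factor of 531.

Star A: p = 286 mas = 0.286″ → d = 1/p = 3.497 pc
Star A: M = m − 5 log₁₀ d + 5 = 8.17 − 5·0.5436 + 5 = 10.452
Star B: p = 32.5 mas = 0.0325″ → d = 1/p = 30.77 pc
Star B: M = m − 5 log₁₀ d + 5 = 6.08 − 5·1.4881 + 5 = 3.639
ΔM = M_A − M_B = 10.452 − (3.639) = 6.812; smaller M is more luminous → Star B.
L ratio = 10^(0.4 |ΔM|) = 10^2.725 = 530.8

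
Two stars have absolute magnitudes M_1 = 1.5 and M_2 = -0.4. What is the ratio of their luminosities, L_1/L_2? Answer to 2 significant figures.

L_1/L_2 ≈ 0.17

ΔM = M_1 − M_2 = 1.9
L_1/L_2 = 10^(−0.4 ΔM) = 10^-0.760 = 0.1738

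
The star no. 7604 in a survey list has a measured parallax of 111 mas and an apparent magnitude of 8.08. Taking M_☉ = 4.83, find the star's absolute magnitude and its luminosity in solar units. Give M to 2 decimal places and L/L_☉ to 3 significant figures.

d = 1/p = 1000/111 mas = 9.009 pc
M = m − 5 log₁₀ d + 5 = 8.08 − 5·0.9547 + 5 = 8.307
M − M_☉ = 8.307 − 4.83 = 3.477
L/L_☉ = 10^(−0.4 × 3.477) = 0.04068

M ≈ 8.31; L/L_☉ ≈ 0.0407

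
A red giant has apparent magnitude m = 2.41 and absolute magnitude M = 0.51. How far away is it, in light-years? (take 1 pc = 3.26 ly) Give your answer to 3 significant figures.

d ≈ 78.2 ly

μ = m − M = 1.900
m − M = 5 log₁₀ d − 5
log₁₀ d = (m − M)/5 + 1 = 1.3800
d = 10^1.3800 = 23.99 pc
= 78.20 ly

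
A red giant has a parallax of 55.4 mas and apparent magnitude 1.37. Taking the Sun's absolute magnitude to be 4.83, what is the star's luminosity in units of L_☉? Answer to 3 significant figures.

d = 1/p = 1000/55.4 mas = 18.05 pc
M = m − 5 log₁₀ d + 5 = 1.37 − 5·1.2565 + 5 = 0.088
M − M_☉ = 0.088 − 4.83 = -4.742
L/L_☉ = 10^(−0.4 × -4.742) = 78.88

L/L_☉ ≈ 78.9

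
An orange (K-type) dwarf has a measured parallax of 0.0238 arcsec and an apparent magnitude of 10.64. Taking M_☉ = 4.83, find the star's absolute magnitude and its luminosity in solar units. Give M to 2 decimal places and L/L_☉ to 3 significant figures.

M ≈ 7.52; L/L_☉ ≈ 0.0837

d = 1/p = 1/0.0238″ = 42.02 pc
M = m − 5 log₁₀ d + 5 = 10.64 − 5·1.6234 + 5 = 7.523
M − M_☉ = 7.523 − 4.83 = 2.693
L/L_☉ = 10^(−0.4 × 2.693) = 0.08372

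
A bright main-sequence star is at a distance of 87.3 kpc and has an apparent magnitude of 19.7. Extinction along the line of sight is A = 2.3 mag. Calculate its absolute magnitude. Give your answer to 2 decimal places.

M ≈ -2.31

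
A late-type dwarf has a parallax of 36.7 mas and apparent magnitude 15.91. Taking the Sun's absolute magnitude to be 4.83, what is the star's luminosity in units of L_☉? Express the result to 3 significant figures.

L/L_☉ ≈ 2.75×10^-4

d = 1/p = 1000/36.7 mas = 27.25 pc
M = m − 5 log₁₀ d + 5 = 15.91 − 5·1.4353 + 5 = 13.733
M − M_☉ = 13.733 − 4.83 = 8.903
L/L_☉ = 10^(−0.4 × 8.903) = 2.746×10^-4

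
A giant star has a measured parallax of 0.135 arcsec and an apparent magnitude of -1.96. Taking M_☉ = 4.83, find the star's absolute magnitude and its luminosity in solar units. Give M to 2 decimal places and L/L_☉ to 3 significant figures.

d = 1/p = 1/0.135″ = 7.407 pc
M = m − 5 log₁₀ d + 5 = -1.96 − 5·0.8697 + 5 = -1.308
M − M_☉ = -1.308 − 4.83 = -6.138
L/L_☉ = 10^(−0.4 × -6.138) = 285.3

M ≈ -1.31; L/L_☉ ≈ 285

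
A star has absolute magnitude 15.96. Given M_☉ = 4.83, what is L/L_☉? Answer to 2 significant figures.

L/L_☉ ≈ 3.5×10^-5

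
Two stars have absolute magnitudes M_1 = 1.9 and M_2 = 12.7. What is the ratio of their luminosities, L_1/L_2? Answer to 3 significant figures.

ΔM = M_1 − M_2 = -10.8
L_1/L_2 = 10^(−0.4 ΔM) = 10^4.320 = 20890

L_1/L_2 ≈ 20900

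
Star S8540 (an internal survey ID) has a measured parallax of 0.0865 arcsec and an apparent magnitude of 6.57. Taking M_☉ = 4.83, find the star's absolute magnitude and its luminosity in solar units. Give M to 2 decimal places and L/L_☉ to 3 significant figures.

M ≈ 6.26; L/L_☉ ≈ 0.269

d = 1/p = 1/0.0865″ = 11.56 pc
M = m − 5 log₁₀ d + 5 = 6.57 − 5·1.0630 + 5 = 6.255
M − M_☉ = 6.255 − 4.83 = 1.425
L/L_☉ = 10^(−0.4 × 1.425) = 0.2691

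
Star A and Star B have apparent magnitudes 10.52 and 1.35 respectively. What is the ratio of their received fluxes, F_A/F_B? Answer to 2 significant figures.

Magnitude difference = 9.17
Flux ratio = 10^(−0.4 Δm) = 10^(−0.4 × 9.17) = 10^-3.668 = 2.148×10^-4

F_A/F_B ≈ 2.1×10^-4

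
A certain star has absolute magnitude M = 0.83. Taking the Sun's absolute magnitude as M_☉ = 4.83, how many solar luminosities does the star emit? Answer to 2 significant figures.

M − M_☉ = 0.83 − 4.83 = -4.000
L/L_☉ = 10^(−0.4 (M − M_☉)) = 10^1.600 = 39.81

L/L_☉ ≈ 40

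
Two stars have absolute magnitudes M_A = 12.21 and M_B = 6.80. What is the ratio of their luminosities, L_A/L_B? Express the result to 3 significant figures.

L_A/L_B ≈ 6.85×10^-3

ΔM = M_A − M_B = 5.41
L_A/L_B = 10^(−0.4 ΔM) = 10^-2.164 = 6.855×10^-3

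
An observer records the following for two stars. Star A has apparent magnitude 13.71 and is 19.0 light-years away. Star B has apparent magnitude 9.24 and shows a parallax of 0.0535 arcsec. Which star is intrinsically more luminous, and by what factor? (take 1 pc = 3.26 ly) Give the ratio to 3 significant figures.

Star B is more luminous, by a factor of 631.

Star A: d = 19.0 ly / 3.26 = 5.828 pc
Star A: M = m − 5 log₁₀ d + 5 = 13.71 − 5·0.7655 + 5 = 14.882
Star B: d = 1/p = 1/0.0535″ = 18.69 pc
Star B: M = m − 5 log₁₀ d + 5 = 9.24 − 5·1.2716 + 5 = 7.882
ΔM = M_A − M_B = 14.882 − (7.882) = 7.001; smaller M is more luminous → Star B.
L ratio = 10^(0.4 |ΔM|) = 10^2.800 = 631.3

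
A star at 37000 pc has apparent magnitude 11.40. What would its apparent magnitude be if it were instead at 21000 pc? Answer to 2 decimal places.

m ≈ 10.17

Flux ∝ 1/d², so Δm = 5 log₁₀(d₂/d₁) = 5 log₁₀(21000/37000) = -1.230
m₂ = m₁ + Δm = 11.40 + (-1.230) = 10.170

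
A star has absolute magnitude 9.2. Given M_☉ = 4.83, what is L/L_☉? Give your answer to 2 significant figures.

L/L_☉ ≈ 0.018

M − M_☉ = 9.2 − 4.83 = 4.370
L/L_☉ = 10^(−0.4 (M − M_☉)) = 10^-1.748 = 0.01786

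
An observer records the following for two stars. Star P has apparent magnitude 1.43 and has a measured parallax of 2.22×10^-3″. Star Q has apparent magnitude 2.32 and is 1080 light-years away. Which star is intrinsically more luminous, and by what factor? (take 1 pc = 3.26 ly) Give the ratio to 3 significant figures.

Star P is more luminous, by a factor of 4.20.

Star P: d = 1/p = 1/2.22×10^-3″ = 450.5 pc
Star P: M = m − 5 log₁₀ d + 5 = 1.43 − 5·2.6536 + 5 = -6.838
Star Q: d = 1080 ly / 3.26 = 331.3 pc
Star Q: M = m − 5 log₁₀ d + 5 = 2.32 − 5·2.5202 + 5 = -5.281
ΔM = M_P − M_Q = -6.838 − (-5.281) = -1.557; smaller M is more luminous → Star P.
L ratio = 10^(0.4 |ΔM|) = 10^0.623 = 4.196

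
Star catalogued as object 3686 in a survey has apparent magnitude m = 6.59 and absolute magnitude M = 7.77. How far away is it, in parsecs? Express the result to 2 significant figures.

d ≈ 5.8 pc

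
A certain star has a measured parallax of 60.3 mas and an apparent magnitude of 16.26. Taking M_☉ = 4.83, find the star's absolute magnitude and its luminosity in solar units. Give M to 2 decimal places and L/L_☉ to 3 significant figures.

M ≈ 15.16; L/L_☉ ≈ 7.37×10^-5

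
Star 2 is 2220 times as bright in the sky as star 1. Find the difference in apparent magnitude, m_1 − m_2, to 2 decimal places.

m_1 − m_2 ≈ 8.37

Pogson: Δm = −2.5 log₁₀(ratio) = −2.5 log₁₀(2220) = −2.5 × 3.3464 = -8.366
Star 2 is brighter so has the smaller magnitude: m_1 − m_2 is positive.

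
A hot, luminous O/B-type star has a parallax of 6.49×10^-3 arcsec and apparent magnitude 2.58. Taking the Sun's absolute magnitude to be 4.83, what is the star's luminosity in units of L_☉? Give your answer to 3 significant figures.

d = 1/p = 1/6.49×10^-3″ = 154.1 pc
M = m − 5 log₁₀ d + 5 = 2.58 − 5·2.1878 + 5 = -3.359
M − M_☉ = -3.359 − 4.83 = -8.189
L/L_☉ = 10^(−0.4 × -8.189) = 1886

L/L_☉ ≈ 1890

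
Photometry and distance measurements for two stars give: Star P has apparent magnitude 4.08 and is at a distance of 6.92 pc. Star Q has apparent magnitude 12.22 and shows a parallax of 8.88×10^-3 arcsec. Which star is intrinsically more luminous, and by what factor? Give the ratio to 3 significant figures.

Star P is more luminous, by a factor of 6.81.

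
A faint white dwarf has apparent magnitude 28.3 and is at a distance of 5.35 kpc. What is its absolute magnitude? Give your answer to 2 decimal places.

d = 5.35 kpc = 5350 pc
5 log₁₀(d/10 pc) = 5 log₁₀(5350) − 5 = 13.642
M = m − 5 log₁₀(d/10) = 28.3 − 13.642 = 14.658

M ≈ 14.66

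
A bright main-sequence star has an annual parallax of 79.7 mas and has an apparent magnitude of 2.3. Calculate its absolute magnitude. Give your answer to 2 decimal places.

M ≈ 1.81

p = 79.7 mas = 0.0797″ → d = 1/p = 12.55 pc
5 log₁₀(d/10 pc) = 5 log₁₀(12.55) − 5 = 0.493
M = m − 5 log₁₀(d/10) = 2.3 − 0.493 = 1.807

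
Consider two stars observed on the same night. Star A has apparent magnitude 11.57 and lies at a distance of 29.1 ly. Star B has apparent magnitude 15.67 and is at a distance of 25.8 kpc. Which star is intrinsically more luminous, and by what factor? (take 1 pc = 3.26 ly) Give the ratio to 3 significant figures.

Star B is more luminous, by a factor of 191000.

Star A: d = 29.1 ly / 3.26 = 8.926 pc
Star A: M = m − 5 log₁₀ d + 5 = 11.57 − 5·0.9507 + 5 = 11.817
Star B: d = 25.8 kpc = 25800 pc
Star B: M = m − 5 log₁₀ d + 5 = 15.67 − 5·4.4116 + 5 = -1.388
ΔM = M_A − M_B = 11.817 − (-1.388) = 13.205; smaller M is more luminous → Star B.
L ratio = 10^(0.4 |ΔM|) = 10^5.282 = 191400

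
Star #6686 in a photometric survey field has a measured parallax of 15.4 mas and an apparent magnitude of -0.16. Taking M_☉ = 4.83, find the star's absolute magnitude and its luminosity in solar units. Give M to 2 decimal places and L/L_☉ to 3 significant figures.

d = 1/p = 1000/15.4 mas = 64.94 pc
M = m − 5 log₁₀ d + 5 = -0.16 − 5·1.8125 + 5 = -4.222
M − M_☉ = -4.222 − 4.83 = -9.052
L/L_☉ = 10^(−0.4 × -9.052) = 4178

M ≈ -4.22; L/L_☉ ≈ 4180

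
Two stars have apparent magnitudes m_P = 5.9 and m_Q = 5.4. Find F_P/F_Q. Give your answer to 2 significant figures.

F_P/F_Q ≈ 0.63

Magnitude difference = 0.5
Flux ratio = 10^(−0.4 Δm) = 10^(−0.4 × 0.5) = 10^-0.200 = 0.6310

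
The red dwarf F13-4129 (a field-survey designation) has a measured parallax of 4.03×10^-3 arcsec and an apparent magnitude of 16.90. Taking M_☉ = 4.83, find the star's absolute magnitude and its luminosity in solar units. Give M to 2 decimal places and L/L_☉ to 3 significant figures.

M ≈ 9.93; L/L_☉ ≈ 9.15×10^-3

d = 1/p = 1/4.03×10^-3″ = 248.1 pc
M = m − 5 log₁₀ d + 5 = 16.90 − 5·2.3947 + 5 = 9.927
M − M_☉ = 9.927 − 4.83 = 5.097
L/L_☉ = 10^(−0.4 × 5.097) = 9.149×10^-3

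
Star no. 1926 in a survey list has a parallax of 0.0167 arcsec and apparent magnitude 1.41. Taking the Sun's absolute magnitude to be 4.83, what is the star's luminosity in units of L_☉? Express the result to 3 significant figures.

L/L_☉ ≈ 837

d = 1/p = 1/0.0167″ = 59.88 pc
M = m − 5 log₁₀ d + 5 = 1.41 − 5·1.7773 + 5 = -2.476
M − M_☉ = -2.476 − 4.83 = -7.306
L/L_☉ = 10^(−0.4 × -7.306) = 836.7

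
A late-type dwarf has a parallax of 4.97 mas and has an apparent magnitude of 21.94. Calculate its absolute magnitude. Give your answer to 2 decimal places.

M ≈ 15.42

p = 4.97 mas = 4.97×10^-3″ → d = 1/p = 201.2 pc
5 log₁₀(d/10 pc) = 5 log₁₀(201.2) − 5 = 6.518
M = m − 5 log₁₀(d/10) = 21.94 − 6.518 = 15.422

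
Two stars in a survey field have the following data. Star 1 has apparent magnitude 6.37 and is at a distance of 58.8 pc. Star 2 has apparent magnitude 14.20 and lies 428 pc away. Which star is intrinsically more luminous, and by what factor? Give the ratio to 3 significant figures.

Star 1 is more luminous, by a factor of 25.6.

Star 1: M = m − 5 log₁₀ d + 5 = 6.37 − 5·1.7694 + 5 = 2.523
Star 2: M = m − 5 log₁₀ d + 5 = 14.20 − 5·2.6314 + 5 = 6.043
ΔM = M_1 − M_2 = 2.523 − (6.043) = -3.520; smaller M is more luminous → Star 1.
L ratio = 10^(0.4 |ΔM|) = 10^1.408 = 25.58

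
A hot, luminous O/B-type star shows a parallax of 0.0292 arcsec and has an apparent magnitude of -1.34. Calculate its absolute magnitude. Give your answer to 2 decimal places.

M ≈ -4.01

d = 1/p = 1/0.0292″ = 34.25 pc
5 log₁₀(d/10 pc) = 5 log₁₀(34.25) − 5 = 2.673
M = m − 5 log₁₀(d/10) = -1.34 − 2.673 = -4.013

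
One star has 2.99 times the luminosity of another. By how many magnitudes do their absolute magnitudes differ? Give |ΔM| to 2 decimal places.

|ΔM| ≈ 1.19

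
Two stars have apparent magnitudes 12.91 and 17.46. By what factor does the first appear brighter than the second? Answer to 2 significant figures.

Δm = 12.91 − (17.46) = -4.55
Flux ratio = 10^(−0.4 Δm) = 10^(−0.4 × -4.55) = 10^1.820 = 66.07

66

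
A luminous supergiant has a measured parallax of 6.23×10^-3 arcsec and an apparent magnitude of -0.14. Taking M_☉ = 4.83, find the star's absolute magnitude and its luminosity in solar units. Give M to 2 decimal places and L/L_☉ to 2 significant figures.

M ≈ -6.17; L/L_☉ ≈ 25000

d = 1/p = 1/6.23×10^-3″ = 160.5 pc
M = m − 5 log₁₀ d + 5 = -0.14 − 5·2.2055 + 5 = -6.168
M − M_☉ = -6.168 − 4.83 = -10.998
L/L_☉ = 10^(−0.4 × -10.998) = 25060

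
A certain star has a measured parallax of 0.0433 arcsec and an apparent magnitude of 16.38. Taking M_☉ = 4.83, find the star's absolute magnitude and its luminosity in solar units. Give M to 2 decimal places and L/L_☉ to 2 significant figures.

M ≈ 14.56; L/L_☉ ≈ 1.3×10^-4

d = 1/p = 1/0.0433″ = 23.09 pc
M = m − 5 log₁₀ d + 5 = 16.38 − 5·1.3635 + 5 = 14.562
M − M_☉ = 14.562 − 4.83 = 9.732
L/L_☉ = 10^(−0.4 × 9.732) = 1.279×10^-4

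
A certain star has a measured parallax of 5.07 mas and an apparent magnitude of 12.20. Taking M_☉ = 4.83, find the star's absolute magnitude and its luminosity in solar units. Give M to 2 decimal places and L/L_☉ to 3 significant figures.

d = 1/p = 1000/5.07 mas = 197.2 pc
M = m − 5 log₁₀ d + 5 = 12.20 − 5·2.2950 + 5 = 5.725
M − M_☉ = 5.725 − 4.83 = 0.895
L/L_☉ = 10^(−0.4 × 0.895) = 0.4385

M ≈ 5.73; L/L_☉ ≈ 0.439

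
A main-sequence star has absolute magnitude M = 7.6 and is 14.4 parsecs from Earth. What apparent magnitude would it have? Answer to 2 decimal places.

m ≈ 8.39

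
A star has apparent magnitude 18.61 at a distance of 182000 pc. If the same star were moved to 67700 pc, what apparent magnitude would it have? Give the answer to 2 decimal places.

Flux ∝ 1/d², so Δm = 5 log₁₀(d₂/d₁) = 5 log₁₀(67700/182000) = -2.147
m₂ = m₁ + Δm = 18.61 + (-2.147) = 16.463

m ≈ 16.46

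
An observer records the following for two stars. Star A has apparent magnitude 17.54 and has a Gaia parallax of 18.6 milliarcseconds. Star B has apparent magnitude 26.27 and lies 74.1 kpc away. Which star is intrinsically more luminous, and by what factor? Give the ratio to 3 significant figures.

Star B is more luminous, by a factor of 612.

Star A: p = 18.6 mas = 0.0186″ → d = 1/p = 53.76 pc
Star A: M = m − 5 log₁₀ d + 5 = 17.54 − 5·1.7305 + 5 = 13.888
Star B: d = 74.1 kpc = 74100 pc
Star B: M = m − 5 log₁₀ d + 5 = 26.27 − 5·4.8698 + 5 = 6.921
ΔM = M_A − M_B = 13.888 − (6.921) = 6.967; smaller M is more luminous → Star B.
L ratio = 10^(0.4 |ΔM|) = 10^2.787 = 611.9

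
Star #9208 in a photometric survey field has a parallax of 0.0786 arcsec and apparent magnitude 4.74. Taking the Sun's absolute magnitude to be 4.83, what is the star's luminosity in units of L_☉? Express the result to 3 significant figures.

L/L_☉ ≈ 1.76

d = 1/p = 1/0.0786″ = 12.72 pc
M = m − 5 log₁₀ d + 5 = 4.74 − 5·1.1046 + 5 = 4.217
M − M_☉ = 4.217 − 4.83 = -0.613
L/L_☉ = 10^(−0.4 × -0.613) = 1.759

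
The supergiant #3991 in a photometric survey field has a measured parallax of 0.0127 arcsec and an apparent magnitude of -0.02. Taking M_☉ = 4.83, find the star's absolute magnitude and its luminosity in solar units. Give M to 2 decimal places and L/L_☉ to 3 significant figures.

M ≈ -4.50; L/L_☉ ≈ 5400

d = 1/p = 1/0.0127″ = 78.74 pc
M = m − 5 log₁₀ d + 5 = -0.02 − 5·1.8962 + 5 = -4.501
M − M_☉ = -4.501 − 4.83 = -9.331
L/L_☉ = 10^(−0.4 × -9.331) = 5400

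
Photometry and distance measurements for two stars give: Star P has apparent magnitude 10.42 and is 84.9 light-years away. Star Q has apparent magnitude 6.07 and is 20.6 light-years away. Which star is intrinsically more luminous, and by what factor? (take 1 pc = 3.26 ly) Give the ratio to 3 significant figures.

Star P: d = 84.9 ly / 3.26 = 26.04 pc
Star P: M = m − 5 log₁₀ d + 5 = 10.42 − 5·1.4157 + 5 = 8.342
Star Q: d = 20.6 ly / 3.26 = 6.319 pc
Star Q: M = m − 5 log₁₀ d + 5 = 6.07 − 5·0.8006 + 5 = 7.067
ΔM = M_P − M_Q = 8.342 − (7.067) = 1.275; smaller M is more luminous → Star Q.
L ratio = 10^(0.4 |ΔM|) = 10^0.510 = 3.235

Star Q is more luminous, by a factor of 3.24.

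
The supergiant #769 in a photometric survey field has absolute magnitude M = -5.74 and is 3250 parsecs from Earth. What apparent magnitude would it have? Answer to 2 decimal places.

m ≈ 6.82

m = M + 5 log₁₀ d − 5 = -5.74 + 5·3.5119 − 5 = 6.819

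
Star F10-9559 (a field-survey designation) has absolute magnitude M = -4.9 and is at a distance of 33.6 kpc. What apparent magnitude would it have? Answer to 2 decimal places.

d = 33.6 kpc = 33600 pc
m = M + 5 log₁₀ d − 5 = -4.9 + 5·4.5263 − 5 = 12.732

m ≈ 12.73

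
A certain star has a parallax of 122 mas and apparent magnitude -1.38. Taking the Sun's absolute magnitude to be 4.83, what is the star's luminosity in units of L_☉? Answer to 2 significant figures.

L/L_☉ ≈ 200

d = 1/p = 1000/122 mas = 8.197 pc
M = m − 5 log₁₀ d + 5 = -1.38 − 5·0.9136 + 5 = -0.948
M − M_☉ = -0.948 − 4.83 = -5.778
L/L_☉ = 10^(−0.4 × -5.778) = 204.8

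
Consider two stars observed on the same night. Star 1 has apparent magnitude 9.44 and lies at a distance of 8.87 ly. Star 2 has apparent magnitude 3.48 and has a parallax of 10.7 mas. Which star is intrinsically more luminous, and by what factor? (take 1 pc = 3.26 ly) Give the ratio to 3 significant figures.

Star 2 is more luminous, by a factor of 286000.

Star 1: d = 8.87 ly / 3.26 = 2.721 pc
Star 1: M = m − 5 log₁₀ d + 5 = 9.44 − 5·0.4347 + 5 = 12.266
Star 2: p = 10.7 mas = 0.0107″ → d = 1/p = 93.46 pc
Star 2: M = m − 5 log₁₀ d + 5 = 3.48 − 5·1.9706 + 5 = -1.373
ΔM = M_1 − M_2 = 12.266 − (-1.373) = 13.640; smaller M is more luminous → Star 2.
L ratio = 10^(0.4 |ΔM|) = 10^5.456 = 285600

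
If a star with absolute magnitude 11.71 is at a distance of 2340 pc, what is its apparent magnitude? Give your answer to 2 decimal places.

m = M + 5 log₁₀ d − 5 = 11.71 + 5·3.3692 − 5 = 23.556

m ≈ 23.56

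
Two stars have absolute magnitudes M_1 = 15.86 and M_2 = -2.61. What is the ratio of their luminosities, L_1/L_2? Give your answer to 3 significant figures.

ΔM = M_1 − M_2 = 18.47
L_1/L_2 = 10^(−0.4 ΔM) = 10^-7.388 = 4.093×10^-8

L_1/L_2 ≈ 4.09×10^-8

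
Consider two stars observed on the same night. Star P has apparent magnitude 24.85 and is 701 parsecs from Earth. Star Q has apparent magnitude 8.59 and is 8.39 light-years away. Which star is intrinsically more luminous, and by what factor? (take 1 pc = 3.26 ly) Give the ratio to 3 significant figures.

Star Q is more luminous, by a factor of 43.0.

Star P: M = m − 5 log₁₀ d + 5 = 24.85 − 5·2.8457 + 5 = 15.621
Star Q: d = 8.39 ly / 3.26 = 2.574 pc
Star Q: M = m − 5 log₁₀ d + 5 = 8.59 − 5·0.4105 + 5 = 11.537
ΔM = M_P − M_Q = 15.621 − (11.537) = 4.084; smaller M is more luminous → Star Q.
L ratio = 10^(0.4 |ΔM|) = 10^1.634 = 43.02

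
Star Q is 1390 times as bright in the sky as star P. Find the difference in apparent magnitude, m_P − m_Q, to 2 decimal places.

Pogson: Δm = −2.5 log₁₀(ratio) = −2.5 log₁₀(1390) = −2.5 × 3.1430 = -7.858
Star Q is brighter so has the smaller magnitude: m_P − m_Q is positive.

m_P − m_Q ≈ 7.86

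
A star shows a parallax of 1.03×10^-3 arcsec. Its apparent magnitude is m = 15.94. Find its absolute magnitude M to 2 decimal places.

M ≈ 6.00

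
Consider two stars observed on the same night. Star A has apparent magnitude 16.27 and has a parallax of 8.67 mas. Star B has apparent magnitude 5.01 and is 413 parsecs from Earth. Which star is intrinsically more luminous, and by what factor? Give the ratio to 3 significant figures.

Star B is more luminous, by a factor of 409000.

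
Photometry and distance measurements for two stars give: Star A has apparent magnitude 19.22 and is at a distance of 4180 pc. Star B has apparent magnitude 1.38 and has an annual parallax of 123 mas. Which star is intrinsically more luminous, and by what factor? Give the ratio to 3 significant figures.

Star B is more luminous, by a factor of 51.7.

Star A: M = m − 5 log₁₀ d + 5 = 19.22 − 5·3.6212 + 5 = 6.114
Star B: p = 123 mas = 0.123″ → d = 1/p = 8.130 pc
Star B: M = m − 5 log₁₀ d + 5 = 1.38 − 5·0.9101 + 5 = 1.830
ΔM = M_A − M_B = 6.114 − (1.830) = 4.285; smaller M is more luminous → Star B.
L ratio = 10^(0.4 |ΔM|) = 10^1.714 = 51.74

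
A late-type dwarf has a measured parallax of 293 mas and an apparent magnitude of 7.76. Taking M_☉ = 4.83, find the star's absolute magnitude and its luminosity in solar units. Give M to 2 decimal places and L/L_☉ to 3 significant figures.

M ≈ 10.09; L/L_☉ ≈ 7.84×10^-3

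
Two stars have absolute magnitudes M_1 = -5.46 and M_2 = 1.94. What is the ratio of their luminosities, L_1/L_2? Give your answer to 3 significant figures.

L_1/L_2 ≈ 912

ΔM = M_1 − M_2 = -7.40
L_1/L_2 = 10^(−0.4 ΔM) = 10^2.960 = 912.0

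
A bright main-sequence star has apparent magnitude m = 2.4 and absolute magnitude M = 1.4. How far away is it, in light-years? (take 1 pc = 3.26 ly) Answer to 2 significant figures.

d ≈ 52 ly

Distance modulus: m − M = 2.4 − (1.4) = 1.000
m − M = 5 log₁₀ d − 5
log₁₀ d = (m − M)/5 + 1 = 1.2000
d = 10^1.2000 = 15.85 pc
= 51.67 ly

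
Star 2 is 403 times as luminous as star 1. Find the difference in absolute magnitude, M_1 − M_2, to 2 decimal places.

Pogson: ΔM = −2.5 log₁₀(ratio) = −2.5 log₁₀(403) = −2.5 × 2.6053 = -6.513
Star 2 is brighter so has the smaller magnitude: M_1 − M_2 is positive.

M_1 − M_2 ≈ 6.51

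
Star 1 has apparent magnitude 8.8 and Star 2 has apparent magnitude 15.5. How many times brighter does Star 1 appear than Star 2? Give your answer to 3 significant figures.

479

Δm = 8.8 − (15.5) = -6.7
Flux ratio = 10^(−0.4 Δm) = 10^(−0.4 × -6.7) = 10^2.680 = 478.6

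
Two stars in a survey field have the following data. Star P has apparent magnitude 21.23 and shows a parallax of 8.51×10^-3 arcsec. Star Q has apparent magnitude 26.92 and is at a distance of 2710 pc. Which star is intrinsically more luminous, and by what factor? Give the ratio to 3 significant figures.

Star Q is more luminous, by a factor of 2.82.

Star P: d = 1/p = 1/8.51×10^-3″ = 117.5 pc
Star P: M = m − 5 log₁₀ d + 5 = 21.23 − 5·2.0701 + 5 = 15.880
Star Q: M = m − 5 log₁₀ d + 5 = 26.92 − 5·3.4330 + 5 = 14.755
ΔM = M_P − M_Q = 15.880 − (14.755) = 1.124; smaller M is more luminous → Star Q.
L ratio = 10^(0.4 |ΔM|) = 10^0.450 = 2.817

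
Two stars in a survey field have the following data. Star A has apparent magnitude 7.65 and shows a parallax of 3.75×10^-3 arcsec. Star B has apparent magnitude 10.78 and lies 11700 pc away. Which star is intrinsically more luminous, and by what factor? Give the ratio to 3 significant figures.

Star B is more luminous, by a factor of 108.

Star A: d = 1/p = 1/3.75×10^-3″ = 266.7 pc
Star A: M = m − 5 log₁₀ d + 5 = 7.65 − 5·2.4260 + 5 = 0.520
Star B: M = m − 5 log₁₀ d + 5 = 10.78 − 5·4.0682 + 5 = -4.561
ΔM = M_A − M_B = 0.520 − (-4.561) = 5.081; smaller M is more luminous → Star B.
L ratio = 10^(0.4 |ΔM|) = 10^2.032 = 107.8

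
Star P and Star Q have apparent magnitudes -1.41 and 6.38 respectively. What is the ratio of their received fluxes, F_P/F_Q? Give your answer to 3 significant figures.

Magnitude difference = -7.79
Flux ratio = 10^(−0.4 Δm) = 10^(−0.4 × -7.79) = 10^3.116 = 1306

F_P/F_Q ≈ 1310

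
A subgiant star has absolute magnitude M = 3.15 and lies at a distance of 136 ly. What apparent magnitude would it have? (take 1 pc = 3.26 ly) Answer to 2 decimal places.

m ≈ 6.25

d = 136 ly / 3.26 = 41.72 pc
m = M + 5 log₁₀ d − 5 = 3.15 + 5·1.6203 − 5 = 6.252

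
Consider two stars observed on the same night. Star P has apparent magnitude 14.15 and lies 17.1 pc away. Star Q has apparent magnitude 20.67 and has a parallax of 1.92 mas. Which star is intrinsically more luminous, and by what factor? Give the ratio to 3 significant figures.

Star Q is more luminous, by a factor of 2.29.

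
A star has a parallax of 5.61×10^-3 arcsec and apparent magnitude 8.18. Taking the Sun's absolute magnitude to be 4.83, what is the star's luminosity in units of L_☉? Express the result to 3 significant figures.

L/L_☉ ≈ 14.5

d = 1/p = 1/5.61×10^-3″ = 178.3 pc
M = m − 5 log₁₀ d + 5 = 8.18 − 5·2.2510 + 5 = 1.925
M − M_☉ = 1.925 − 4.83 = -2.905
L/L_☉ = 10^(−0.4 × -2.905) = 14.52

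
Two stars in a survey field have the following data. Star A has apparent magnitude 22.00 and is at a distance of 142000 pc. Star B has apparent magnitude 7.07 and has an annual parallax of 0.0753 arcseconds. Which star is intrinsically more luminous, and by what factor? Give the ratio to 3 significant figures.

Star A is more luminous, by a factor of 122.

Star A: M = m − 5 log₁₀ d + 5 = 22.00 − 5·5.1523 + 5 = 1.239
Star B: d = 1/p = 1/0.0753″ = 13.28 pc
Star B: M = m − 5 log₁₀ d + 5 = 7.07 − 5·1.1232 + 5 = 6.454
ΔM = M_A − M_B = 1.239 − (6.454) = -5.215; smaller M is more luminous → Star A.
L ratio = 10^(0.4 |ΔM|) = 10^2.086 = 121.9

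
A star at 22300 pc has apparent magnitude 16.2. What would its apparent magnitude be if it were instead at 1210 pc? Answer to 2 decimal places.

m ≈ 9.87

Flux ∝ 1/d², so Δm = 5 log₁₀(d₂/d₁) = 5 log₁₀(1210/22300) = -6.328
m₂ = m₁ + Δm = 16.2 + (-6.328) = 9.872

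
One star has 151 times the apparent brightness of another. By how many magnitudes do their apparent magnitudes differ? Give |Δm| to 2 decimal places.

Pogson: Δm = −2.5 log₁₀(ratio) = −2.5 log₁₀(151) = −2.5 × 2.1790 = -5.447

|Δm| ≈ 5.45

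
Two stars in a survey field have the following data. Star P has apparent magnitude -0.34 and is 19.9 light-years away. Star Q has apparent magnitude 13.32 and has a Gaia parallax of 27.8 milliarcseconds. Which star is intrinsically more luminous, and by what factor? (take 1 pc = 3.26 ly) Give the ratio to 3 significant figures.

Star P: d = 19.9 ly / 3.26 = 6.104 pc
Star P: M = m − 5 log₁₀ d + 5 = -0.34 − 5·0.7856 + 5 = 0.732
Star Q: p = 27.8 mas = 0.0278″ → d = 1/p = 35.97 pc
Star Q: M = m − 5 log₁₀ d + 5 = 13.32 − 5·1.5560 + 5 = 10.540
ΔM = M_P − M_Q = 0.732 − (10.540) = -9.808; smaller M is more luminous → Star P.
L ratio = 10^(0.4 |ΔM|) = 10^3.923 = 8382

Star P is more luminous, by a factor of 8380.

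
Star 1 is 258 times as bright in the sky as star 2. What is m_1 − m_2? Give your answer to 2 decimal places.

m_1 − m_2 ≈ -6.03

Pogson: Δm = −2.5 log₁₀(ratio) = −2.5 log₁₀(258) = −2.5 × 2.4116 = -6.029
Star 1 is brighter, so it has the smaller magnitude: the difference is negative.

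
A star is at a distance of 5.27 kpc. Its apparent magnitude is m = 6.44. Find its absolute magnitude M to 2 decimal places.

M ≈ -7.17

d = 5.27 kpc = 5270 pc
5 log₁₀(d/10 pc) = 5 log₁₀(5270) − 5 = 13.609
M = m − 5 log₁₀(d/10) = 6.44 − 13.609 = -7.169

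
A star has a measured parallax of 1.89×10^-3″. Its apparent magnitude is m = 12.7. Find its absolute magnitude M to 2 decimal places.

M ≈ 4.08

d = 1/p = 1/1.89×10^-3″ = 529.1 pc
5 log₁₀(d/10 pc) = 5 log₁₀(529.1) − 5 = 8.618
M = m − 5 log₁₀(d/10) = 12.7 − 8.618 = 4.082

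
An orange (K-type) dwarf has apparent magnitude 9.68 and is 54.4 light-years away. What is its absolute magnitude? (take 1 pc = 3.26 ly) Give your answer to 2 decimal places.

M ≈ 8.57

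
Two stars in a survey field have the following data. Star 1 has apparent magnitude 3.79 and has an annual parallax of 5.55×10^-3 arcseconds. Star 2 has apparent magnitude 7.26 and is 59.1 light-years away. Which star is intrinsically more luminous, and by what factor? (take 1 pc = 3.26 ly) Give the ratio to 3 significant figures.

Star 1 is more luminous, by a factor of 2410.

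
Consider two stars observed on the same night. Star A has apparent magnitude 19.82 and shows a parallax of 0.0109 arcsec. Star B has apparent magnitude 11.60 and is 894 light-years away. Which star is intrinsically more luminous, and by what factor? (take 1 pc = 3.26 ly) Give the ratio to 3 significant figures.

Star A: d = 1/p = 1/0.0109″ = 91.74 pc
Star A: M = m − 5 log₁₀ d + 5 = 19.82 − 5·1.9626 + 5 = 15.007
Star B: d = 894 ly / 3.26 = 274.2 pc
Star B: M = m − 5 log₁₀ d + 5 = 11.60 − 5·2.4381 + 5 = 4.409
ΔM = M_A − M_B = 15.007 − (4.409) = 10.598; smaller M is more luminous → Star B.
L ratio = 10^(0.4 |ΔM|) = 10^4.239 = 17340

Star B is more luminous, by a factor of 17300.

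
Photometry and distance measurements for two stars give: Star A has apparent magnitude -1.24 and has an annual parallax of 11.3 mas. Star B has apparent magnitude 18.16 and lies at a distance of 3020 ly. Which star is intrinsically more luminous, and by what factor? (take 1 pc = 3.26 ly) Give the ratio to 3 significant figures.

Star A is more luminous, by a factor of 525000.

Star A: p = 11.3 mas = 0.0113″ → d = 1/p = 88.50 pc
Star A: M = m − 5 log₁₀ d + 5 = -1.24 − 5·1.9469 + 5 = -5.975
Star B: d = 3020 ly / 3.26 = 926.4 pc
Star B: M = m − 5 log₁₀ d + 5 = 18.16 − 5·2.9668 + 5 = 8.326
ΔM = M_A − M_B = -5.975 − (8.326) = -14.301; smaller M is more luminous → Star A.
L ratio = 10^(0.4 |ΔM|) = 10^5.720 = 525100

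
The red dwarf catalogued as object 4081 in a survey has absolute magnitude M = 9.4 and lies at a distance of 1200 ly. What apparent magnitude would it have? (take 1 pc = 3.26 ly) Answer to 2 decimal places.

m ≈ 17.23

d = 1200 ly / 3.26 = 368.1 pc
m = M + 5 log₁₀ d − 5 = 9.4 + 5·2.5660 − 5 = 17.230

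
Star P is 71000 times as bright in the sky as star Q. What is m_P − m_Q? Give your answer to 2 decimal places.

m_P − m_Q ≈ -12.13

Pogson: Δm = −2.5 log₁₀(ratio) = −2.5 log₁₀(71000) = −2.5 × 4.8513 = -12.128
Star P is brighter, so it has the smaller magnitude: the difference is negative.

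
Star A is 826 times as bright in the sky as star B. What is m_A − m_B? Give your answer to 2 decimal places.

Pogson: Δm = −2.5 log₁₀(ratio) = −2.5 log₁₀(826) = −2.5 × 2.9170 = -7.292
Star A is brighter, so it has the smaller magnitude: the difference is negative.

m_A − m_B ≈ -7.29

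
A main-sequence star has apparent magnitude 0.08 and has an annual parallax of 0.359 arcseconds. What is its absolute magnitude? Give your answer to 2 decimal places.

M ≈ 2.86

d = 1/p = 1/0.359″ = 2.786 pc
5 log₁₀(d/10 pc) = 5 log₁₀(2.786) − 5 = -2.775
M = m − 5 log₁₀(d/10) = 0.08 + 2.775 = 2.855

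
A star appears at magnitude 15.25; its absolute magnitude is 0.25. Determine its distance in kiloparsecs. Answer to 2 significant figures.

d ≈ 10 kpc

Distance modulus: m − M = 15.25 − (0.25) = 15.000
m − M = 5 log₁₀ d − 5
log₁₀ d = (m − M)/5 + 1 = 4.0000
d = 10^4.0000 = 10000 pc
= 10.00 kpc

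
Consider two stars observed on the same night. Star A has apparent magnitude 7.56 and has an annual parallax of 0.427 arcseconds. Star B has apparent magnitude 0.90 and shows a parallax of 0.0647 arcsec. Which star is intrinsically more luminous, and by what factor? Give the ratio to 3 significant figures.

Star B is more luminous, by a factor of 20100.

Star A: d = 1/p = 1/0.427″ = 2.342 pc
Star A: M = m − 5 log₁₀ d + 5 = 7.56 − 5·0.3696 + 5 = 10.712
Star B: d = 1/p = 1/0.0647″ = 15.46 pc
Star B: M = m − 5 log₁₀ d + 5 = 0.90 − 5·1.1891 + 5 = -0.045
ΔM = M_A − M_B = 10.712 − (-0.045) = 10.758; smaller M is more luminous → Star B.
L ratio = 10^(0.4 |ΔM|) = 10^4.303 = 20090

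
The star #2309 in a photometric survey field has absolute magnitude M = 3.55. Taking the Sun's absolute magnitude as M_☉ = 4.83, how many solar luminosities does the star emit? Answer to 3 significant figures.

M − M_☉ = 3.55 − 4.83 = -1.280
L/L_☉ = 10^(−0.4 (M − M_☉)) = 10^0.512 = 3.251

L/L_☉ ≈ 3.25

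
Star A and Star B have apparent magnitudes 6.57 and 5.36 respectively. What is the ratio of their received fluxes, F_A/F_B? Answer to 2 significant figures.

F_A/F_B ≈ 0.33

Magnitude difference = 1.21
Flux ratio = 10^(−0.4 Δm) = 10^(−0.4 × 1.21) = 10^-0.484 = 0.3281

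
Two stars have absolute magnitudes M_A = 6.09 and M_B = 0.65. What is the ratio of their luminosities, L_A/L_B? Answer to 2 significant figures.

L_A/L_B ≈ 6.7×10^-3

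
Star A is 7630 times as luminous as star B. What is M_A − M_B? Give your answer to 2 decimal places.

M_A − M_B ≈ -9.71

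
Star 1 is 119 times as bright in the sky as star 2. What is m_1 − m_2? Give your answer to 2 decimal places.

Pogson: Δm = −2.5 log₁₀(ratio) = −2.5 log₁₀(119) = −2.5 × 2.0755 = -5.189
Star 1 is brighter, so it has the smaller magnitude: the difference is negative.

m_1 − m_2 ≈ -5.19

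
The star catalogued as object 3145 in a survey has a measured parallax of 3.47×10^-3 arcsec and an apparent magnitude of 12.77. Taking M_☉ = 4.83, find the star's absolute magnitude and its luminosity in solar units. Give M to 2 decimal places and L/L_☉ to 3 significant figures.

M ≈ 5.47; L/L_☉ ≈ 0.554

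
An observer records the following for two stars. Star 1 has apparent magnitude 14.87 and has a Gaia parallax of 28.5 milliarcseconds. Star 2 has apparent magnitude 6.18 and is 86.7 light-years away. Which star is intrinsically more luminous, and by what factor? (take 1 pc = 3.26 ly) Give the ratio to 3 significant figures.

Star 1: p = 28.5 mas = 0.0285″ → d = 1/p = 35.09 pc
Star 1: M = m − 5 log₁₀ d + 5 = 14.87 − 5·1.5452 + 5 = 12.144
Star 2: d = 86.7 ly / 3.26 = 26.60 pc
Star 2: M = m − 5 log₁₀ d + 5 = 6.18 − 5·1.4248 + 5 = 4.056
ΔM = M_1 − M_2 = 12.144 − (4.056) = 8.088; smaller M is more luminous → Star 2.
L ratio = 10^(0.4 |ΔM|) = 10^3.235 = 1719

Star 2 is more luminous, by a factor of 1720.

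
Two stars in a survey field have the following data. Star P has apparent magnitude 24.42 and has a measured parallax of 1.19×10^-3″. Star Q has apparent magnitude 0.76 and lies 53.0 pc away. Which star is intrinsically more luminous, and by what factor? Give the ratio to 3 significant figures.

Star Q is more luminous, by a factor of 1.16×10^7.

Star P: d = 1/p = 1/1.19×10^-3″ = 840.3 pc
Star P: M = m − 5 log₁₀ d + 5 = 24.42 − 5·2.9245 + 5 = 14.798
Star Q: M = m − 5 log₁₀ d + 5 = 0.76 − 5·1.7243 + 5 = -2.861
ΔM = M_P − M_Q = 14.798 − (-2.861) = 17.659; smaller M is more luminous → Star Q.
L ratio = 10^(0.4 |ΔM|) = 10^7.064 = 1.158×10^7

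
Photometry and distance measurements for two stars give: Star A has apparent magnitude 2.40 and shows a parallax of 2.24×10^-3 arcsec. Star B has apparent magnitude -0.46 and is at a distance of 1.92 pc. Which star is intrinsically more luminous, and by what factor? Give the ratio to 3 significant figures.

Star A is more luminous, by a factor of 3880.

Star A: d = 1/p = 1/2.24×10^-3″ = 446.4 pc
Star A: M = m − 5 log₁₀ d + 5 = 2.40 − 5·2.6498 + 5 = -5.849
Star B: M = m − 5 log₁₀ d + 5 = -0.46 − 5·0.2833 + 5 = 3.123
ΔM = M_A − M_B = -5.849 − (3.123) = -8.972; smaller M is more luminous → Star A.
L ratio = 10^(0.4 |ΔM|) = 10^3.589 = 3881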